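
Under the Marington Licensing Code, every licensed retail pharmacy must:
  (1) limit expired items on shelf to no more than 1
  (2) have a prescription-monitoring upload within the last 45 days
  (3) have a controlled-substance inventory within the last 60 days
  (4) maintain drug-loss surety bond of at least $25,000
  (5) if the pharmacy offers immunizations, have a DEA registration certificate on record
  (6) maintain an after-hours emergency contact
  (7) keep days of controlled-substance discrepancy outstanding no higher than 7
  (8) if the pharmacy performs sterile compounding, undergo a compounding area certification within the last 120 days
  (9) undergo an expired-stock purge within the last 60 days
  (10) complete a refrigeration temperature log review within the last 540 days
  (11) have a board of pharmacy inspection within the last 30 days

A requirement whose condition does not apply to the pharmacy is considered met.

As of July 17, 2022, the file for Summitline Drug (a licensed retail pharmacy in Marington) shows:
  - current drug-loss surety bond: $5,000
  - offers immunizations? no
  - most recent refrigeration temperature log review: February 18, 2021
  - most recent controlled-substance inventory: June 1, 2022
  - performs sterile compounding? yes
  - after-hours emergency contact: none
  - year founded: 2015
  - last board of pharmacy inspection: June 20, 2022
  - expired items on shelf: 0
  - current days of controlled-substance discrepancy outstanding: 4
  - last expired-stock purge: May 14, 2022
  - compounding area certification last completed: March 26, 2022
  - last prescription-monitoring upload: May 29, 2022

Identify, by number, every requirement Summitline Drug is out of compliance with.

1. expired items on shelf 0 ≤ 1 → met
2. prescription-monitoring upload 49 days ago vs limit 45 → not met
3. controlled-substance inventory 46 days ago vs limit 60 → met
4. drug-loss surety bond $5,000 < $25,000 → not met
5. condition 'offers immunizations' does not hold → requirement n/a → met
6. after-hours emergency contact absent → not met
7. days of controlled-substance discrepancy outstanding 4 ≤ 7 → met
8. condition 'performs sterile compounding' holds; compounding area certification 113 days ago vs limit 120 → met
9. expired-stock purge 64 days ago vs limit 60 → not met
10. refrigeration temperature log review 514 days ago vs limit 540 → met
11. board of pharmacy inspection 27 days ago vs limit 30 → met
Not met: 2, 4, 6, 9

2, 4, 6, 9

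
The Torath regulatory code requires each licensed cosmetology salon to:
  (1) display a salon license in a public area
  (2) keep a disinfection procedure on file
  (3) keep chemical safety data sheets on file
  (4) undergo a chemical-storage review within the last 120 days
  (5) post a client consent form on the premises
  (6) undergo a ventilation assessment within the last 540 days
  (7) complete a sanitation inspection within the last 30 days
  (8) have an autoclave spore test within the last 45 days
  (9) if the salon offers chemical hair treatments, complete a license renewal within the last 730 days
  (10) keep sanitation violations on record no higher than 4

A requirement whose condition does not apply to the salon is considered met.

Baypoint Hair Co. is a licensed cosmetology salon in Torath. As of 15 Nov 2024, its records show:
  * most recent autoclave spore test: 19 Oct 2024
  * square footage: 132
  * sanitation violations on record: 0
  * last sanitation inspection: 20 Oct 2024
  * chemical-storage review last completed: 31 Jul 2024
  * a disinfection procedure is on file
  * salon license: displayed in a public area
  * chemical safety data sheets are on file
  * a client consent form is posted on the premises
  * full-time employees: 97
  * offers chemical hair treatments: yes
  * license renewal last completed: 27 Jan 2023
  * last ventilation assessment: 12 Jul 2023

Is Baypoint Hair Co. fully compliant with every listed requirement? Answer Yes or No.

1. salon license present → met
2. disinfection procedure present → met
3. chemical safety data sheets present → met
4. chemical-storage review 107 days ago vs limit 120 → met
5. client consent form present → met
6. ventilation assessment 492 days ago vs limit 540 → met
7. sanitation inspection 26 days ago vs limit 30 → met
8. autoclave spore test 27 days ago vs limit 45 → met
9. condition 'offers chemical hair treatments' holds; license renewal 658 days ago vs limit 730 → met
10. sanitation violations on record 0 ≤ 4 → met
All met.

Yes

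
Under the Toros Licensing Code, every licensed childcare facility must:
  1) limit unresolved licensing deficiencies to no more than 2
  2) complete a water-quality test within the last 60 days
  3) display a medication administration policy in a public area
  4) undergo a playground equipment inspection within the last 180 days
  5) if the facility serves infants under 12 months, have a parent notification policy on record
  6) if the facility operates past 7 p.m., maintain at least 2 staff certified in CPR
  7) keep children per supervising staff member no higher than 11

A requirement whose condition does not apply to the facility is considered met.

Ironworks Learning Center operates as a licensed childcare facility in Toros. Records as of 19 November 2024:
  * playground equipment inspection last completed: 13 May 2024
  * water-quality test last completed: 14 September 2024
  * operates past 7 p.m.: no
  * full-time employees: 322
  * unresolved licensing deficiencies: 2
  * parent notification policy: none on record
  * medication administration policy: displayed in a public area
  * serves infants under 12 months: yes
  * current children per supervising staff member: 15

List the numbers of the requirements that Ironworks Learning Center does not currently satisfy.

1. unresolved licensing deficiencies 2 ≤ 2 → met
2. water-quality test 66 days ago vs limit 60 → not met
3. medication administration policy present → met
4. playground equipment inspection 190 days ago vs limit 180 → not met
5. condition 'serves infants under 12 months' holds; parent notification policy absent → not met
6. condition 'operates past 7 p.m.' does not hold → requirement n/a → met
7. children per supervising staff member 15 > 11 → not met
Not met: 2, 4, 5, 7

2, 4, 5, 7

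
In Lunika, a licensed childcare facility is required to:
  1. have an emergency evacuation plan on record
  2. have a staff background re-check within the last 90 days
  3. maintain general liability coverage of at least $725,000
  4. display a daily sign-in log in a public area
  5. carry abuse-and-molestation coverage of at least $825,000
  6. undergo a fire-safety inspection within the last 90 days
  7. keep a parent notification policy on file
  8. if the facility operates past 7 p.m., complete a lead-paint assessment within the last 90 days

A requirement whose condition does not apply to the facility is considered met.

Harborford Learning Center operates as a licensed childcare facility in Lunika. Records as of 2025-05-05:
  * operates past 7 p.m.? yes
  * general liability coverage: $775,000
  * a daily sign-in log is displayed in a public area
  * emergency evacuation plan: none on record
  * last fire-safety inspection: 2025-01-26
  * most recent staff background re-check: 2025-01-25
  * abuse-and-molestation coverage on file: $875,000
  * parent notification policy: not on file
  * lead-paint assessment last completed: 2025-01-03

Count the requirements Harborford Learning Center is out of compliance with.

1. emergency evacuation plan absent → not met
2. staff background re-check 100 days ago vs limit 90 → not met
3. general liability coverage $775,000 ≥ $725,000 → met
4. daily sign-in log present → met
5. abuse-and-molestation coverage $875,000 ≥ $825,000 → met
6. fire-safety inspection 99 days ago vs limit 90 → not met
7. parent notification policy absent → not met
8. condition 'operates past 7 p.m.' holds; lead-paint assessment 122 days ago vs limit 90 → not met
Not met: 5 of 8

5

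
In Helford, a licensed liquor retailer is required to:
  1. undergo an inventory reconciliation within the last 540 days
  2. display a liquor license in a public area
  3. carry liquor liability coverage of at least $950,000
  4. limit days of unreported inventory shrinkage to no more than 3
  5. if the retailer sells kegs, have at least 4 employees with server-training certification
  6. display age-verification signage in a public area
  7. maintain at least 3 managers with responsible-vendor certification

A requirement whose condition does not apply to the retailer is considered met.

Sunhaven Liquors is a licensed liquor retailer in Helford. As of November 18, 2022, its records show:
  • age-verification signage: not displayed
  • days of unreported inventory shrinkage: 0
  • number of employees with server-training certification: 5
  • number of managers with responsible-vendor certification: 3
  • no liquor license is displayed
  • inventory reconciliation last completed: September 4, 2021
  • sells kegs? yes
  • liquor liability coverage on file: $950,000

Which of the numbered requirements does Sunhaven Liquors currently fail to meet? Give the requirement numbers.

2, 6

1. inventory reconciliation 440 days ago vs limit 540 → met
2. liquor license absent → not met
3. liquor liability coverage $950,000 ≥ $950,000 → met
4. days of unreported inventory shrinkage 0 ≤ 3 → met
5. condition 'sells kegs' holds; employees with server-training certification 5 ≥ 4 → met
6. age-verification signage absent → not met
7. managers with responsible-vendor certification 3 ≥ 3 → met
Not met: 2, 6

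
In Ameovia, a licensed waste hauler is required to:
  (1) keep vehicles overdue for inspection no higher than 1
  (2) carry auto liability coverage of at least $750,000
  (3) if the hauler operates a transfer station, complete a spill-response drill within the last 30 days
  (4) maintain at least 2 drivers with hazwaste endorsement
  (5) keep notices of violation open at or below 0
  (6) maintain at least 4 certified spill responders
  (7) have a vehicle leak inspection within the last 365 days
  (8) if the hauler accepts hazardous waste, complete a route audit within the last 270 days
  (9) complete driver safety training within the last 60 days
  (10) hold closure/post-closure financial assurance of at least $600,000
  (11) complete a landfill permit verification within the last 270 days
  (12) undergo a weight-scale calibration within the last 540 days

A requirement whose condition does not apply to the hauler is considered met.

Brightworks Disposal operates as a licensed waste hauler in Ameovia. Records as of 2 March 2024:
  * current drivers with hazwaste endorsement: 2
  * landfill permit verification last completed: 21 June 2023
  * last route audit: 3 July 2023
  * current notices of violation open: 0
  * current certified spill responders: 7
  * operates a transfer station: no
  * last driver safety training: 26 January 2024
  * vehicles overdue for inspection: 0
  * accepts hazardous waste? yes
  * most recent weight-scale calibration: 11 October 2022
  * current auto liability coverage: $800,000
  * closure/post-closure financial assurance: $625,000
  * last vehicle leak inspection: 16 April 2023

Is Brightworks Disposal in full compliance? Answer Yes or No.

1. vehicles overdue for inspection 0 ≤ 1 → met
2. auto liability coverage $800,000 ≥ $750,000 → met
3. condition 'operates a transfer station' does not hold → requirement n/a → met
4. drivers with hazwaste endorsement 2 ≥ 2 → met
5. notices of violation open 0 ≤ 0 → met
6. certified spill responders 7 ≥ 4 → met
7. vehicle leak inspection 321 days ago vs limit 365 → met
8. condition 'accepts hazardous waste' holds; route audit 243 days ago vs limit 270 → met
9. driver safety training 36 days ago vs limit 60 → met
10. closure/post-closure financial assurance $625,000 ≥ $600,000 → met
11. landfill permit verification 255 days ago vs limit 270 → met
12. weight-scale calibration 508 days ago vs limit 540 → met
All met.

Yes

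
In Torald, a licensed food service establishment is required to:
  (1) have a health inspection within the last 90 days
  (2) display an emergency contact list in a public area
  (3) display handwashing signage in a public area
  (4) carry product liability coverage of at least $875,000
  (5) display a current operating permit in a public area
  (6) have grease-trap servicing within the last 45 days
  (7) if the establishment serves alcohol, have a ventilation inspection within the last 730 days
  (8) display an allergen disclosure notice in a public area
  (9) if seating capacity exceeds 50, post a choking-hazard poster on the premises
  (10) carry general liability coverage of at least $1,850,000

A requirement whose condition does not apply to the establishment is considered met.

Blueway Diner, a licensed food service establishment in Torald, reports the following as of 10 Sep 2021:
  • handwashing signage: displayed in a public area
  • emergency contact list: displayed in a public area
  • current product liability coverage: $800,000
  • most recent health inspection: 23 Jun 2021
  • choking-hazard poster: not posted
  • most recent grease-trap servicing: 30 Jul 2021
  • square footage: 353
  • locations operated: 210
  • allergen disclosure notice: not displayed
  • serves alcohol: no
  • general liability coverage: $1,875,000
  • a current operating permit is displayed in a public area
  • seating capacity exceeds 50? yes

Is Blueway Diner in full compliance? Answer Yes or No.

1. health inspection 79 days ago vs limit 90 → met
2. emergency contact list present → met
3. handwashing signage present → met
4. product liability coverage $800,000 < $875,000 → not met
5. current operating permit present → met
6. grease-trap servicing 42 days ago vs limit 45 → met
7. condition 'serves alcohol' does not hold → requirement n/a → met
8. allergen disclosure notice absent → not met
9. condition 'seating capacity exceeds 50' holds; choking-hazard poster absent → not met
10. general liability coverage $1,875,000 ≥ $1,850,000 → met
Not met: 4, 8, 9

No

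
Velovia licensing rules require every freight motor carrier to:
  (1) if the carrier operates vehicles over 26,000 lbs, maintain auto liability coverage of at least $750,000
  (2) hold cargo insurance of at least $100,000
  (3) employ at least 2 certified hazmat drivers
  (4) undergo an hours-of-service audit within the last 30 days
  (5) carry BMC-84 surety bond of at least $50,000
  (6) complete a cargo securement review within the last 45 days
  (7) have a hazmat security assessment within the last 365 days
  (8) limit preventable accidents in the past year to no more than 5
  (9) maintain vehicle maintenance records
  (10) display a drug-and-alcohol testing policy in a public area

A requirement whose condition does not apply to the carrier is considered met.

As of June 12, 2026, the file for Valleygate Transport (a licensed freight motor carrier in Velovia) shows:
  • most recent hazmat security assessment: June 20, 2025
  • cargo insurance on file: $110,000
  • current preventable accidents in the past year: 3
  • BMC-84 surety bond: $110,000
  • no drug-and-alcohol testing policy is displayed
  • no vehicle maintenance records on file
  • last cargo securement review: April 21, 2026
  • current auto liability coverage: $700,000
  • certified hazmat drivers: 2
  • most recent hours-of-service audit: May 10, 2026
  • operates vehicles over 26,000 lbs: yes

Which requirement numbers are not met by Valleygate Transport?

1. condition 'operates vehicles over 26,000 lbs' holds; auto liability coverage $700,000 < $750,000 → not met
2. cargo insurance $110,000 ≥ $100,000 → met
3. certified hazmat drivers 2 ≥ 2 → met
4. hours-of-service audit 33 days ago vs limit 30 → not met
5. BMC-84 surety bond $110,000 ≥ $50,000 → met
6. cargo securement review 52 days ago vs limit 45 → not met
7. hazmat security assessment 357 days ago vs limit 365 → met
8. preventable accidents in the past year 3 ≤ 5 → met
9. vehicle maintenance records absent → not met
10. drug-and-alcohol testing policy absent → not met
Not met: 1, 4, 6, 9, 10

1, 4, 6, 9, 10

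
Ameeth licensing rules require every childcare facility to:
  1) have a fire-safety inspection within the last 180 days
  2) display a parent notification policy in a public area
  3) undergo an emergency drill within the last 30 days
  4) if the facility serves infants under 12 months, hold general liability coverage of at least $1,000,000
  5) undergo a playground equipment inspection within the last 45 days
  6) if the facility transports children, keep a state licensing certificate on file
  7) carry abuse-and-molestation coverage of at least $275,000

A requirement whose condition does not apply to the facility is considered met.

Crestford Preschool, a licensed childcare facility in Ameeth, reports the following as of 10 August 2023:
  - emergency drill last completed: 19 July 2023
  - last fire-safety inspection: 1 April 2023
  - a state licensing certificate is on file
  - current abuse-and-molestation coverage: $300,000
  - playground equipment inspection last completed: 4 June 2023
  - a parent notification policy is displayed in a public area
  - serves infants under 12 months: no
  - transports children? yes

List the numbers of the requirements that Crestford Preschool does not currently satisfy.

5

1. fire-safety inspection 131 days ago vs limit 180 → met
2. parent notification policy present → met
3. emergency drill 22 days ago vs limit 30 → met
4. condition 'serves infants under 12 months' does not hold → requirement n/a → met
5. playground equipment inspection 67 days ago vs limit 45 → not met
6. condition 'transports children' holds; state licensing certificate present → met
7. abuse-and-molestation coverage $300,000 ≥ $275,000 → met
Not met: 5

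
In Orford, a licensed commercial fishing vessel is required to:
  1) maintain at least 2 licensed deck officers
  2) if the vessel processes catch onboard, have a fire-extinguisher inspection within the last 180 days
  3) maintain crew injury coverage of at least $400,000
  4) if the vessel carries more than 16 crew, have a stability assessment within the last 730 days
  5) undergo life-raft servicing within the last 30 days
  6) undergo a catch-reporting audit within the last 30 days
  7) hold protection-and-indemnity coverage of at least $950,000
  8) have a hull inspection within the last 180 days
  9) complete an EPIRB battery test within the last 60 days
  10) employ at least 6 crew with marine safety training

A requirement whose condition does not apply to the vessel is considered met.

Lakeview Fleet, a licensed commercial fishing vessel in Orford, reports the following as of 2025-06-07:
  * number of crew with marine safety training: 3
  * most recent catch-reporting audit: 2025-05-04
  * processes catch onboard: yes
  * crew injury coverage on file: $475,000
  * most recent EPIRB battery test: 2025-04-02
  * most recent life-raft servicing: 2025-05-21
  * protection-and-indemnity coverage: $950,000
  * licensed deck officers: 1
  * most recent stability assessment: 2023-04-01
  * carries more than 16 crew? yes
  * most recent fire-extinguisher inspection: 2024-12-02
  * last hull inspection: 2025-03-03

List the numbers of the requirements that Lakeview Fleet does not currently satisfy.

1. licensed deck officers 1 < 2 → not met
2. condition 'processes catch onboard' holds; fire-extinguisher inspection 187 days ago vs limit 180 → not met
3. crew injury coverage $475,000 ≥ $400,000 → met
4. condition 'carries more than 16 crew' holds; stability assessment 798 days ago vs limit 730 → not met
5. life-raft servicing 17 days ago vs limit 30 → met
6. catch-reporting audit 34 days ago vs limit 30 → not met
7. protection-and-indemnity coverage $950,000 ≥ $950,000 → met
8. hull inspection 96 days ago vs limit 180 → met
9. EPIRB battery test 66 days ago vs limit 60 → not met
10. crew with marine safety training 3 < 6 → not met
Not met: 1, 2, 4, 6, 9, 10

1, 2, 4, 6, 9, 10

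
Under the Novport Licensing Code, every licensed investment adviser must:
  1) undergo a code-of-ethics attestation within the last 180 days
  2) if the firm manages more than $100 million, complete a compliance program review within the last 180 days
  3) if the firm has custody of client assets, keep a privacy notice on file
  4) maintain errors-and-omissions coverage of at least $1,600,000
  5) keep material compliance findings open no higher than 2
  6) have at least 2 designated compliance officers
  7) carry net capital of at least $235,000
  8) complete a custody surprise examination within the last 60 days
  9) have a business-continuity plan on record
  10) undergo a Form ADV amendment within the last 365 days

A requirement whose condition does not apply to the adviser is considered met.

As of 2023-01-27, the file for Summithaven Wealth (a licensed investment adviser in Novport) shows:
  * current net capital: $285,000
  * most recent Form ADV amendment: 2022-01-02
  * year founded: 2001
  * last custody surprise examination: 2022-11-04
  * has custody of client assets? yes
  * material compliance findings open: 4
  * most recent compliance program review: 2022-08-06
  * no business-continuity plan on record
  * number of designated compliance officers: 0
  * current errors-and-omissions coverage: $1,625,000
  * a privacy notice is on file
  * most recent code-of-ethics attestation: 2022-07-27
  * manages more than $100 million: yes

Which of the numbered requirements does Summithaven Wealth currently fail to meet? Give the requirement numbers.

1, 5, 6, 8, 9, 10

1. code-of-ethics attestation 184 days ago vs limit 180 → not met
2. condition 'manages more than $100 million' holds; compliance program review 174 days ago vs limit 180 → met
3. condition 'has custody of client assets' holds; privacy notice present → met
4. errors-and-omissions coverage $1,625,000 ≥ $1,600,000 → met
5. material compliance findings open 4 > 2 → not met
6. designated compliance officers 0 < 2 → not met
7. net capital $285,000 ≥ $235,000 → met
8. custody surprise examination 84 days ago vs limit 60 → not met
9. business-continuity plan absent → not met
10. Form ADV amendment 390 days ago vs limit 365 → not met
Not met: 1, 5, 6, 8, 9, 10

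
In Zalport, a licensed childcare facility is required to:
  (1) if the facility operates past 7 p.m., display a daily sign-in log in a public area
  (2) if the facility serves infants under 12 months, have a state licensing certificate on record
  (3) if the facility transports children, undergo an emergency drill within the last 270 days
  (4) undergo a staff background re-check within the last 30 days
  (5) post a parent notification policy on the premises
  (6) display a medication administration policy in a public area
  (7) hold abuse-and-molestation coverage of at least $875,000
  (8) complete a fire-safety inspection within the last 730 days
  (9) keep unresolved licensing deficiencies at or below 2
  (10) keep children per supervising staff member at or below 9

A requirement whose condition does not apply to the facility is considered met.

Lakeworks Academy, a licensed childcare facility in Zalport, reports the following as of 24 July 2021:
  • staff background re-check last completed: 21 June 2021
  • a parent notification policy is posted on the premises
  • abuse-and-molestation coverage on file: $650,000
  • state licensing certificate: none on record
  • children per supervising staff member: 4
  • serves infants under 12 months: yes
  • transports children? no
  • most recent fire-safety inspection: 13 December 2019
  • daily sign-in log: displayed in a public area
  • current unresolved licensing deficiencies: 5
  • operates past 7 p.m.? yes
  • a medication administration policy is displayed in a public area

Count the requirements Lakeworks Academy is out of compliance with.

4

1. condition 'operates past 7 p.m.' holds; daily sign-in log present → met
2. condition 'serves infants under 12 months' holds; state licensing certificate absent → not met
3. condition 'transports children' does not hold → requirement n/a → met
4. staff background re-check 33 days ago vs limit 30 → not met
5. parent notification policy present → met
6. medication administration policy present → met
7. abuse-and-molestation coverage $650,000 < $875,000 → not met
8. fire-safety inspection 589 days ago vs limit 730 → met
9. unresolved licensing deficiencies 5 > 2 → not met
10. children per supervising staff member 4 ≤ 9 → met
Not met: 4 of 10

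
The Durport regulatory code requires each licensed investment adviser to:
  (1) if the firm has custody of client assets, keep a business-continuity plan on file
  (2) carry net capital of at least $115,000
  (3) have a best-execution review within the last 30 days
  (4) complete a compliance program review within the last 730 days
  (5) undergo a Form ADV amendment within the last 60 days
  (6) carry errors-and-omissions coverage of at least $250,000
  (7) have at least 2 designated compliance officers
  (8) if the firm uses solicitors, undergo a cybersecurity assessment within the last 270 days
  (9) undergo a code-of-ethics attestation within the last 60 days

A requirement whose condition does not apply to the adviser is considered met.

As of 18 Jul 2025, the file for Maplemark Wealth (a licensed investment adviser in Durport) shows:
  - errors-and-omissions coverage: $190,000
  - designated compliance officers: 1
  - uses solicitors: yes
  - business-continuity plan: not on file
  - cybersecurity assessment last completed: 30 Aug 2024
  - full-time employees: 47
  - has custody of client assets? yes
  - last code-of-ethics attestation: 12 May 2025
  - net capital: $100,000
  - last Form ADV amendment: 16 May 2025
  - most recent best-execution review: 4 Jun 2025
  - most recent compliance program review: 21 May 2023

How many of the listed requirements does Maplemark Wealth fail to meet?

1. condition 'has custody of client assets' holds; business-continuity plan absent → not met
2. net capital $100,000 < $115,000 → not met
3. best-execution review 44 days ago vs limit 30 → not met
4. compliance program review 789 days ago vs limit 730 → not met
5. Form ADV amendment 63 days ago vs limit 60 → not met
6. errors-and-omissions coverage $190,000 < $250,000 → not met
7. designated compliance officers 1 < 2 → not met
8. condition 'uses solicitors' holds; cybersecurity assessment 322 days ago vs limit 270 → not met
9. code-of-ethics attestation 67 days ago vs limit 60 → not met
Not met: 9 of 9

9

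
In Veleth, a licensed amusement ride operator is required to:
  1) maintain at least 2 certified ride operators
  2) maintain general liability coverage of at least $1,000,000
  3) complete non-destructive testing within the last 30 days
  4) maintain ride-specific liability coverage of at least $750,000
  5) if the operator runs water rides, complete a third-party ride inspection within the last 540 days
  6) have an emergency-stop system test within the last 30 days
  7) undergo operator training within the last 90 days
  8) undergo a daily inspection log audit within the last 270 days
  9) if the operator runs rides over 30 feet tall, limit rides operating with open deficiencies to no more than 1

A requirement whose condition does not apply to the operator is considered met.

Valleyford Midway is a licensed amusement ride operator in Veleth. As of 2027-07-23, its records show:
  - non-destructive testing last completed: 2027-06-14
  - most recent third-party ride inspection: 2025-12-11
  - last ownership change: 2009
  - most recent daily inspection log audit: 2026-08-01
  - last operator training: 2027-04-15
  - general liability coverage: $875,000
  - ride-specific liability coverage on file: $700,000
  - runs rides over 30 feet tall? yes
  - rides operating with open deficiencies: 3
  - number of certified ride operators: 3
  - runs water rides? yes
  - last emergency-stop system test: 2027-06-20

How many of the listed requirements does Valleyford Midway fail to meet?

8

1. certified ride operators 3 ≥ 2 → met
2. general liability coverage $875,000 < $1,000,000 → not met
3. non-destructive testing 39 days ago vs limit 30 → not met
4. ride-specific liability coverage $700,000 < $750,000 → not met
5. condition 'runs water rides' holds; third-party ride inspection 589 days ago vs limit 540 → not met
6. emergency-stop system test 33 days ago vs limit 30 → not met
7. operator training 99 days ago vs limit 90 → not met
8. daily inspection log audit 356 days ago vs limit 270 → not met
9. condition 'runs rides over 30 feet tall' holds; rides operating with open deficiencies 3 > 1 → not met
Not met: 8 of 9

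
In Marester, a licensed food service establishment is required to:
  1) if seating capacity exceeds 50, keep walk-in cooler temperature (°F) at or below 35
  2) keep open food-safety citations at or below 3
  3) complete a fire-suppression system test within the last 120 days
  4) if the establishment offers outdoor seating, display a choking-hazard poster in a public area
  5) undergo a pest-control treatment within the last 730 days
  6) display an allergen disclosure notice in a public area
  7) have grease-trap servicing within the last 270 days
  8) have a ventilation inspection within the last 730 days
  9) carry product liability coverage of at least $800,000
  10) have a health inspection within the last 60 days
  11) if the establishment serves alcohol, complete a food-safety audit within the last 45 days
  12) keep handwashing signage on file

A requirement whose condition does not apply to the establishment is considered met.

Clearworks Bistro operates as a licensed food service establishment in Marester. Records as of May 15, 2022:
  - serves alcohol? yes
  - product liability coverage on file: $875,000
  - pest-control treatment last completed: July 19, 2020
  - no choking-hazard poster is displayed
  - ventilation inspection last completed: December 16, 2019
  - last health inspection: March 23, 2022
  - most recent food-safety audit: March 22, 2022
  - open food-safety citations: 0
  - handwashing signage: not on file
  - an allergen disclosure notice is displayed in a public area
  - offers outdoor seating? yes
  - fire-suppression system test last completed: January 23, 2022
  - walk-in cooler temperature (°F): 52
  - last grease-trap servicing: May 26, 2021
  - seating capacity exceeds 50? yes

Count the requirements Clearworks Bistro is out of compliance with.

6

1. condition 'seating capacity exceeds 50' holds; walk-in cooler temperature (°F) 52 > 35 → not met
2. open food-safety citations 0 ≤ 3 → met
3. fire-suppression system test 112 days ago vs limit 120 → met
4. condition 'offers outdoor seating' holds; choking-hazard poster absent → not met
5. pest-control treatment 665 days ago vs limit 730 → met
6. allergen disclosure notice present → met
7. grease-trap servicing 354 days ago vs limit 270 → not met
8. ventilation inspection 881 days ago vs limit 730 → not met
9. product liability coverage $875,000 ≥ $800,000 → met
10. health inspection 53 days ago vs limit 60 → met
11. condition 'serves alcohol' holds; food-safety audit 54 days ago vs limit 45 → not met
12. handwashing signage absent → not met
Not met: 6 of 12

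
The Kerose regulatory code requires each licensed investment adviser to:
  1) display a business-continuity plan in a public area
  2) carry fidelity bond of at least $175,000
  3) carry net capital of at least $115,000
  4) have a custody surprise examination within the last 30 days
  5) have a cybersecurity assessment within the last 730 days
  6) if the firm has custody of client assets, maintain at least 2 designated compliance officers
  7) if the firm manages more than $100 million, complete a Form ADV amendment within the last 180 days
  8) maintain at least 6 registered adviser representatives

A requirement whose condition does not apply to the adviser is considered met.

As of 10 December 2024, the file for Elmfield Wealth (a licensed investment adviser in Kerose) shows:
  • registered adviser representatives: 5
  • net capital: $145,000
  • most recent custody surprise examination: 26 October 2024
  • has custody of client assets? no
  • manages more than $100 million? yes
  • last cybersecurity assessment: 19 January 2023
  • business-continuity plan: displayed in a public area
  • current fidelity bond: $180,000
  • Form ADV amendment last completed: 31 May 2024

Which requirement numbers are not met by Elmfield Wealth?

4, 7, 8

1. business-continuity plan present → met
2. fidelity bond $180,000 ≥ $175,000 → met
3. net capital $145,000 ≥ $115,000 → met
4. custody surprise examination 45 days ago vs limit 30 → not met
5. cybersecurity assessment 691 days ago vs limit 730 → met
6. condition 'has custody of client assets' does not hold → requirement n/a → met
7. condition 'manages more than $100 million' holds; Form ADV amendment 193 days ago vs limit 180 → not met
8. registered adviser representatives 5 < 6 → not met
Not met: 4, 7, 8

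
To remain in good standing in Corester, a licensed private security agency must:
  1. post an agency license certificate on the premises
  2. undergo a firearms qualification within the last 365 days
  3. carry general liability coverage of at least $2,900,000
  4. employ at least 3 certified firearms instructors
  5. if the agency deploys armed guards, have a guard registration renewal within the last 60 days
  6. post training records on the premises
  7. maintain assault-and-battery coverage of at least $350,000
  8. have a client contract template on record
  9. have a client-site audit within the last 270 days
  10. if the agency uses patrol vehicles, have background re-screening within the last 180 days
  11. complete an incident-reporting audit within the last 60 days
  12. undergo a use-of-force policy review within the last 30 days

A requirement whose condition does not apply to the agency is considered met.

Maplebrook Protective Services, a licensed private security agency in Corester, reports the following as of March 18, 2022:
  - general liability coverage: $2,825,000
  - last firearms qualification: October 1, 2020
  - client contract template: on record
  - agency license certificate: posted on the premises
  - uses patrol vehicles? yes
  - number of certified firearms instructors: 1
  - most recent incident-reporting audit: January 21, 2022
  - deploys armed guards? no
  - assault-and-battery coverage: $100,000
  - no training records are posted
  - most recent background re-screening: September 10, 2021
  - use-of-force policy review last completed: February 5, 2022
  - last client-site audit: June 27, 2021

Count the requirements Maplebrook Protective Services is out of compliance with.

7

1. agency license certificate present → met
2. firearms qualification 533 days ago vs limit 365 → not met
3. general liability coverage $2,825,000 < $2,900,000 → not met
4. certified firearms instructors 1 < 3 → not met
5. condition 'deploys armed guards' does not hold → requirement n/a → met
6. training records absent → not met
7. assault-and-battery coverage $100,000 < $350,000 → not met
8. client contract template present → met
9. client-site audit 264 days ago vs limit 270 → met
10. condition 'uses patrol vehicles' holds; background re-screening 189 days ago vs limit 180 → not met
11. incident-reporting audit 56 days ago vs limit 60 → met
12. use-of-force policy review 41 days ago vs limit 30 → not met
Not met: 7 of 12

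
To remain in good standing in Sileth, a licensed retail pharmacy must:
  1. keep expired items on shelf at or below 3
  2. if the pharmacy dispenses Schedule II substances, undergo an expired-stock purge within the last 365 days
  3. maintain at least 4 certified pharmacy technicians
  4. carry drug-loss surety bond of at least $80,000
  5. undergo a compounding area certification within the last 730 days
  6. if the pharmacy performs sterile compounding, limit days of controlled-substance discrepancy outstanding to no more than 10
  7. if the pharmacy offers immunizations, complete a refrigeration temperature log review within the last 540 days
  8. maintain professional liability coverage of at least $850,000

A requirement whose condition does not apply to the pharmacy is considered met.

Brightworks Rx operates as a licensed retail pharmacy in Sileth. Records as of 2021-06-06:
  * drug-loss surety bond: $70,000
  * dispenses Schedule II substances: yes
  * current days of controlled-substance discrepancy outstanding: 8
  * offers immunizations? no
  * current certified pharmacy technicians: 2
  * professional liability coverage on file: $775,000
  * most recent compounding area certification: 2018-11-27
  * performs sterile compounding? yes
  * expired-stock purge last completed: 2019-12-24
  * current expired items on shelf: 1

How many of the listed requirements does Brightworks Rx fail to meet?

5

1. expired items on shelf 1 ≤ 3 → met
2. condition 'dispenses Schedule II substances' holds; expired-stock purge 530 days ago vs limit 365 → not met
3. certified pharmacy technicians 2 < 4 → not met
4. drug-loss surety bond $70,000 < $80,000 → not met
5. compounding area certification 922 days ago vs limit 730 → not met
6. condition 'performs sterile compounding' holds; days of controlled-substance discrepancy outstanding 8 ≤ 10 → met
7. condition 'offers immunizations' does not hold → requirement n/a → met
8. professional liability coverage $775,000 < $850,000 → not met
Not met: 5 of 8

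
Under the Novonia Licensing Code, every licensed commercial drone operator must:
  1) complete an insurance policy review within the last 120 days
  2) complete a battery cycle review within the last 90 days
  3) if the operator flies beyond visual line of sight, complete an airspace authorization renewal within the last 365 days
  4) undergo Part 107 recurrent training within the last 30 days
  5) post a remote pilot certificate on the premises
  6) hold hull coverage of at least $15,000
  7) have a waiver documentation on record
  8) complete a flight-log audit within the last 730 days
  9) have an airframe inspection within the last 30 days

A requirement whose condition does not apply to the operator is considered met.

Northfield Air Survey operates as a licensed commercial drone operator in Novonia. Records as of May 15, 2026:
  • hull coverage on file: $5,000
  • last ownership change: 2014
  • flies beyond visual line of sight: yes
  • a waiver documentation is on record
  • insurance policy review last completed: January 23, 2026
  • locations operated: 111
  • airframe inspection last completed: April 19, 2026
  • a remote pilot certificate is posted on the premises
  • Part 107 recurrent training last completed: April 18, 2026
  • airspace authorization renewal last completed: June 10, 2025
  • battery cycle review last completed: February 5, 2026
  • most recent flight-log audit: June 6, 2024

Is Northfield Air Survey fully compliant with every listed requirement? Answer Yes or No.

1. insurance policy review 112 days ago vs limit 120 → met
2. battery cycle review 99 days ago vs limit 90 → not met
3. condition 'flies beyond visual line of sight' holds; airspace authorization renewal 339 days ago vs limit 365 → met
4. Part 107 recurrent training 27 days ago vs limit 30 → met
5. remote pilot certificate present → met
6. hull coverage $5,000 < $15,000 → not met
7. waiver documentation present → met
8. flight-log audit 708 days ago vs limit 730 → met
9. airframe inspection 26 days ago vs limit 30 → met
Not met: 2, 6

No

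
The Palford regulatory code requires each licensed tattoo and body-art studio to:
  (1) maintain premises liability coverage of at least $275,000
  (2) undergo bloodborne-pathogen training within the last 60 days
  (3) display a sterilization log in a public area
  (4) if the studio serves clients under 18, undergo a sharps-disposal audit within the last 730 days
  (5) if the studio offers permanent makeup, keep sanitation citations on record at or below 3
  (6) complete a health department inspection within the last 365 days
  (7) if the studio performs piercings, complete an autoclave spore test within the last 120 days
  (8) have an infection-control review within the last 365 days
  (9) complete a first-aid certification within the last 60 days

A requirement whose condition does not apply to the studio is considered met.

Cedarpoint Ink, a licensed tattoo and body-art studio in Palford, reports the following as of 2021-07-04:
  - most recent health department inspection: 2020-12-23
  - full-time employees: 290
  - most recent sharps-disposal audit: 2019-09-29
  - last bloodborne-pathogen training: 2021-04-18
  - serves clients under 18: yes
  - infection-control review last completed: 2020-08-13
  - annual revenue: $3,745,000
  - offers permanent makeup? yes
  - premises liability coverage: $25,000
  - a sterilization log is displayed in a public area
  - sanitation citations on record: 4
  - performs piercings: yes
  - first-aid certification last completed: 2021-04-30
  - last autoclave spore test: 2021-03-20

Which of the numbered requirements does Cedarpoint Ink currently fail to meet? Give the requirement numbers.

1. premises liability coverage $25,000 < $275,000 → not met
2. bloodborne-pathogen training 77 days ago vs limit 60 → not met
3. sterilization log present → met
4. condition 'serves clients under 18' holds; sharps-disposal audit 644 days ago vs limit 730 → met
5. condition 'offers permanent makeup' holds; sanitation citations on record 4 > 3 → not met
6. health department inspection 193 days ago vs limit 365 → met
7. condition 'performs piercings' holds; autoclave spore test 106 days ago vs limit 120 → met
8. infection-control review 325 days ago vs limit 365 → met
9. first-aid certification 65 days ago vs limit 60 → not met
Not met: 1, 2, 5, 9

1, 2, 5, 9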